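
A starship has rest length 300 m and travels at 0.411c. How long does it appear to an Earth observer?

Proper length L₀ = 300 m
γ = 1/√(1 - 0.411²) = 1.097
L = L₀/γ = 300/1.097 = 273.5 m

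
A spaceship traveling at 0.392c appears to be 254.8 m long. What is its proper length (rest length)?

Contracted length L = 254.8 m
γ = 1/√(1 - 0.392²) = 1.087
L₀ = γL = 1.087 × 254.8 = 277.0 m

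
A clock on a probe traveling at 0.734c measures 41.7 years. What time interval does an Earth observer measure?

Proper time Δt₀ = 41.7 years
γ = 1/√(1 - 0.734²) = 1.4724
Δt = γΔt₀ = 1.4724 × 41.7 = 61.40 years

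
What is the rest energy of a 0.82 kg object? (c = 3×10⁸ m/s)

c² = (3×10⁸)² = 9.000×10¹⁶ m²/s²
E₀ = mc² = 0.82 × 9.000×10¹⁶ = 7.380×10¹⁶ J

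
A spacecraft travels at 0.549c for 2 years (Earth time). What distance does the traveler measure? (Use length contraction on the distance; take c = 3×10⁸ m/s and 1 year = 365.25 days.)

Earth distance: d = v × t = 0.549c × 2 yr = 1.03951×10¹⁶ m
γ = 1.19643
d' = d/γ = 1.03951×10¹⁶/1.19643 = 8.688×10¹⁵ m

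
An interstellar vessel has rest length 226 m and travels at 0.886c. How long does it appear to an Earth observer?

Proper length L₀ = 226 m
γ = 1/√(1 - 0.886²) = 2.157
L = L₀/γ = 226/2.157 = 104.8 m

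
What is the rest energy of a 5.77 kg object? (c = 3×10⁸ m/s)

c² = (3×10⁸)² = 9.000×10¹⁶ m²/s²
E₀ = mc² = 5.77 × 9.000×10¹⁶ = 5.193×10¹⁷ J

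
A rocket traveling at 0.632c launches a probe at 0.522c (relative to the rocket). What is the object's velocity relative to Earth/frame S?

u = (u' + v)/(1 + u'v/c²)
Numerator: 0.522 + 0.632 = 1.154
Denominator: 1 + 0.329904 = 1.329904
u = 1.154/1.329904 = 0.8677c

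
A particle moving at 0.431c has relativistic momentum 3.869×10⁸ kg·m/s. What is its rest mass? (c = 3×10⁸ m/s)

γ = 1/√(1 - 0.431²) = 1.1082
v = 0.431 × 3×10⁸ = 1.293×10⁸ m/s
m = p/(γv) = 3.869×10⁸/(1.1082 × 1.293×10⁸) = 2.700 kg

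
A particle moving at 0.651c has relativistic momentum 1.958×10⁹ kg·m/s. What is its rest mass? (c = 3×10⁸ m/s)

γ = 1/√(1 - 0.651²) = 1.3174
v = 0.651 × 3×10⁸ = 1.953×10⁸ m/s
m = p/(γv) = 1.958×10⁹/(1.3174 × 1.953×10⁸) = 7.610 kg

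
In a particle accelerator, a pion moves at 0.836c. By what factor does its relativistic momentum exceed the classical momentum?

p_rel = γmv, p_class = mv
Ratio = γ = 1/√(1 - 0.836²)
= 1/√(0.301104) = 1.822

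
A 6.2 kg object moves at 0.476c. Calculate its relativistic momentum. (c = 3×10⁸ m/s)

γ = 1/√(1 - 0.476²) = 1.137
v = 0.476 × 3×10⁸ = 1.428×10⁸ m/s
p = γmv = 1.137 × 6.2 × 1.428×10⁸ = 1.007×10⁹ kg·m/s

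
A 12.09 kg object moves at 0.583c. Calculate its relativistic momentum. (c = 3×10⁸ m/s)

γ = 1/√(1 - 0.583²) = 1.231
v = 0.583 × 3×10⁸ = 1.749×10⁸ m/s
p = γmv = 1.231 × 12.09 × 1.749×10⁸ = 2.603×10⁹ kg·m/s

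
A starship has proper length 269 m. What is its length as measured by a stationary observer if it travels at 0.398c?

Proper length L₀ = 269 m
γ = 1/√(1 - 0.398²) = 1.090
L = L₀/γ = 269/1.090 = 246.8 m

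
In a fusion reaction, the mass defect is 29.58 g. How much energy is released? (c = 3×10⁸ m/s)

Convert mass defect: Δm = 29.58 g = 0.02958 kg
E = Δm·c² = 0.02958 × (3×10⁸)²
= 0.02958 × 9×10¹⁶ = 2.662×10¹⁵ J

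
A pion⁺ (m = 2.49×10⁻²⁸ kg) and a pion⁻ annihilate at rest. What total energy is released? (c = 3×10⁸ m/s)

Both particles have the same rest mass, so total mass = 2m
E = 2m·c² = 2 × 2.49×10⁻²⁸ × (3×10⁸)²
= 2 × 2.49×10⁻²⁸ × 9×10¹⁶
= 4.482×10⁻¹¹ J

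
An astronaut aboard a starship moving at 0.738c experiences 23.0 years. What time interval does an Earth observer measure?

Proper time Δt₀ = 23.0 years
γ = 1/√(1 - 0.738²) = 1.4819
Δt = γΔt₀ = 1.4819 × 23.0 = 34.08 years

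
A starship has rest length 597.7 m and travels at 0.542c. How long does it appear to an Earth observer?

Proper length L₀ = 597.7 m
γ = 1/√(1 - 0.542²) = 1.190
L = L₀/γ = 597.7/1.190 = 502.3 m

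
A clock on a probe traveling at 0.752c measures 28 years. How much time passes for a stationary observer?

Proper time Δt₀ = 28 years
γ = 1/√(1 - 0.752²) = 1.517
Δt = γΔt₀ = 1.517 × 28 = 42.48 years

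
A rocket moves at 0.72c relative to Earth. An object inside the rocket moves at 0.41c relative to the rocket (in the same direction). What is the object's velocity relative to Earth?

u = (u' + v)/(1 + u'v/c²)
Numerator: 0.41 + 0.72 = 1.13
Denominator: 1 + 0.2952 = 1.2952
u = 1.13/1.2952 = 0.8725c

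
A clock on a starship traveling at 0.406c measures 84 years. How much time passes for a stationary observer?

Proper time Δt₀ = 84 years
γ = 1/√(1 - 0.406²) = 1.09424
Δt = γΔt₀ = 1.09424 × 84 = 91.92 years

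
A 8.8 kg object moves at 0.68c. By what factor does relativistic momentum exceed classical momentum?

p_rel = γmv, p_class = mv
Ratio = γ = 1/√(1 - 0.68²) = 1.364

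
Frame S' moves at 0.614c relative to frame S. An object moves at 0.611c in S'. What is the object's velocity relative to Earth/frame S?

u = (u' + v)/(1 + u'v/c²)
Numerator: 0.611 + 0.614 = 1.225
Denominator: 1 + 0.375154 = 1.375154
u = 1.225/1.375154 = 0.8908c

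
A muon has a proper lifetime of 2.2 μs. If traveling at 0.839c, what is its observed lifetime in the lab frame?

Proper lifetime τ₀ = 2.2 μs
γ = 1/√(1 - 0.839²) = 1.8378
τ = γτ₀ = 1.8378 × 2.2 μs = 4.043 μs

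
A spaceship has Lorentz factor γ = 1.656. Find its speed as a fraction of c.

From γ = 1/√(1 - v²/c²):
1/γ² = 1/1.656² = 0.3647
v²/c² = 1 - 0.3647 = 0.6353
v/c = √(0.6353) = 0.7971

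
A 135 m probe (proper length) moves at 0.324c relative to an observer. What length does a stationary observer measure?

Proper length L₀ = 135 m
γ = 1/√(1 - 0.324²) = 1.057
L = L₀/γ = 135/1.057 = 127.7 m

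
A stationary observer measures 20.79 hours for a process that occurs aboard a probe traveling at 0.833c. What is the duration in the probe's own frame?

Dilated time Δt = 20.79 hours
γ = 1/√(1 - 0.833²) = 1.8074
Δt₀ = Δt/γ = 20.79/1.8074 = 11.50 hours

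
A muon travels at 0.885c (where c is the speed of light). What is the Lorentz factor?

v/c = 0.885, so (v/c)² = 0.783225
1 - (v/c)² = 0.216775
γ = 1/√(0.216775) = 2.148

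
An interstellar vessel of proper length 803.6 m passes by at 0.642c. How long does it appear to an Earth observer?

Proper length L₀ = 803.6 m
γ = 1/√(1 - 0.642²) = 1.3043
L = L₀/γ = 803.6/1.3043 = 616.1 m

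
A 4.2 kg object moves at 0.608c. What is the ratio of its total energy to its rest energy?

E = γmc², E₀ = mc²
E/E₀ = γ = 1/√(1 - 0.608²) = 1.260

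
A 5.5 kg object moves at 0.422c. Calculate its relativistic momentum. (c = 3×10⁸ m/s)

γ = 1/√(1 - 0.422²) = 1.103
v = 0.422 × 3×10⁸ = 1.266×10⁸ m/s
p = γmv = 1.103 × 5.5 × 1.266×10⁸ = 7.680×10⁸ kg·m/s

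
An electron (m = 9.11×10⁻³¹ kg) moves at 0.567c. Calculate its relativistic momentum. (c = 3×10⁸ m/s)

γ = 1/√(1 - 0.567²) = 1.214
v = 0.567 × 3×10⁸ = 1.701×10⁸ m/s
p = γmv = 1.214 × 9.11×10⁻³¹ × 1.701×10⁸ = 1.881×10⁻²² kg·m/s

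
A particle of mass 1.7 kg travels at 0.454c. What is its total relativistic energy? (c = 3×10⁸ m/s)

γ = 1/√(1 - 0.454²) = 1.122
mc² = 1.7 × (3×10⁸)² = 1.530×10¹⁷ J
E = γmc² = 1.122 × 1.530×10¹⁷ = 1.717×10¹⁷ J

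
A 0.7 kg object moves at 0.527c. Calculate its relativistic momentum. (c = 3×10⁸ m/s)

γ = 1/√(1 - 0.527²) = 1.1767
v = 0.527 × 3×10⁸ = 1.581×10⁸ m/s
p = γmv = 1.1767 × 0.7 × 1.581×10⁸ = 1.302×10⁸ kg·m/s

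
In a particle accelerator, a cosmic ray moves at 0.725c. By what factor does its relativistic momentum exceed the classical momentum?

p_rel = γmv, p_class = mv
Ratio = γ = 1/√(1 - 0.725²)
= 1/√(0.474375) = 1.452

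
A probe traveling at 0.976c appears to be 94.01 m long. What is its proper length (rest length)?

Contracted length L = 94.01 m
γ = 1/√(1 - 0.976²) = 4.592
L₀ = γL = 4.592 × 94.01 = 431.7 m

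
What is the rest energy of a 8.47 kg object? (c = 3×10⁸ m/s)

c² = (3×10⁸)² = 9.000×10¹⁶ m²/s²
E₀ = mc² = 8.47 × 9.000×10¹⁶ = 7.623×10¹⁷ J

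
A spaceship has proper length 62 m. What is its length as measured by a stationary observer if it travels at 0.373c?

Proper length L₀ = 62 m
γ = 1/√(1 - 0.373²) = 1.07778
L = L₀/γ = 62/1.07778 = 57.53 m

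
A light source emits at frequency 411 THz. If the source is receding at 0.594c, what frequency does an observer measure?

β = v/c = 0.594
(1-β)/(1+β) = 0.406/1.594 = 0.2547
Doppler factor = √(0.2547) = 0.5047
f_obs = 411 × 0.5047 = 207.4 THz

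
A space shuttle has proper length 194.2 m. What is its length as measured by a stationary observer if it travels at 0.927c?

Proper length L₀ = 194.2 m
γ = 1/√(1 - 0.927²) = 2.666
L = L₀/γ = 194.2/2.666 = 72.84 m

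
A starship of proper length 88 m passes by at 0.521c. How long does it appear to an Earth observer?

Proper length L₀ = 88 m
γ = 1/√(1 - 0.521²) = 1.1716
L = L₀/γ = 88/1.1716 = 75.11 m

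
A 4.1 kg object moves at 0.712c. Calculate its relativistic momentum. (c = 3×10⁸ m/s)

γ = 1/√(1 - 0.712²) = 1.424
v = 0.712 × 3×10⁸ = 2.136×10⁸ m/s
p = γmv = 1.424 × 4.1 × 2.136×10⁸ = 1.247×10⁹ kg·m/s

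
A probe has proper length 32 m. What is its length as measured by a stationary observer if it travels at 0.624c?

Proper length L₀ = 32 m
γ = 1/√(1 - 0.624²) = 1.2797
L = L₀/γ = 32/1.2797 = 25.01 m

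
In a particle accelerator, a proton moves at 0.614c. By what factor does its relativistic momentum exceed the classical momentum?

p_rel = γmv, p_class = mv
Ratio = γ = 1/√(1 - 0.614²)
= 1/√(0.623004) = 1.267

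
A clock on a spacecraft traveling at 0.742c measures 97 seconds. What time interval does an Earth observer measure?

Proper time Δt₀ = 97 seconds
γ = 1/√(1 - 0.742²) = 1.492
Δt = γΔt₀ = 1.492 × 97 = 144.7 seconds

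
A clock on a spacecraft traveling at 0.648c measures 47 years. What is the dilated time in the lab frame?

Proper time Δt₀ = 47 years
γ = 1/√(1 - 0.648²) = 1.313
Δt = γΔt₀ = 1.313 × 47 = 61.71 years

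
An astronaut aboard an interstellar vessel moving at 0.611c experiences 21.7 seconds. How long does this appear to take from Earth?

Proper time Δt₀ = 21.7 seconds
γ = 1/√(1 - 0.611²) = 1.263
Δt = γΔt₀ = 1.263 × 21.7 = 27.41 seconds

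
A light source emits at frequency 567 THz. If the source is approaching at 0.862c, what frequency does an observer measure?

β = v/c = 0.862
(1+β)/(1-β) = 1.862/0.138 = 13.49
Doppler factor = √(13.49) = 3.673
f_obs = 567 × 3.673 = 2083 THz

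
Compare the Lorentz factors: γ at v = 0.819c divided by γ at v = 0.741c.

γ₁ = 1/√(1 - 0.819²) = 1.7428
γ₂ = 1/√(1 - 0.741²) = 1.4892
γ₁/γ₂ = 1.7428/1.4892 = 1.170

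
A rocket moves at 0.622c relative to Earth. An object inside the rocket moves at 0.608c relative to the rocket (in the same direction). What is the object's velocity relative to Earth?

u = (u' + v)/(1 + u'v/c²)
Numerator: 0.608 + 0.622 = 1.23
Denominator: 1 + 0.378176 = 1.378176
u = 1.23/1.378176 = 0.8925c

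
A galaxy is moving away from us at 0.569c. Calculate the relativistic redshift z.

β = 0.569
(1+β)/(1-β) = 1.569/0.431 = 3.640
√(3.640) = 1.908
z = 1.908 - 1 = 0.9080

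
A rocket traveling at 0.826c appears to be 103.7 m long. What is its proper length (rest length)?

Contracted length L = 103.7 m
γ = 1/√(1 - 0.826²) = 1.774
L₀ = γL = 1.774 × 103.7 = 184.0 m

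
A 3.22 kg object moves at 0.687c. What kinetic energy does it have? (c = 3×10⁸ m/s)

γ = 1/√(1 - 0.687²) = 1.3762
γ - 1 = 0.3762
KE = (γ-1)mc² = 0.3762 × 3.22 × (3×10⁸)² = 1.090×10¹⁷ J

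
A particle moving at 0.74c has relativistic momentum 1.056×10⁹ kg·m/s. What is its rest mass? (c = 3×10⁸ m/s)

γ = 1/√(1 - 0.74²) = 1.487
v = 0.74 × 3×10⁸ = 2.220×10⁸ m/s
m = p/(γv) = 1.056×10⁹/(1.487 × 2.220×10⁸) = 3.199 kg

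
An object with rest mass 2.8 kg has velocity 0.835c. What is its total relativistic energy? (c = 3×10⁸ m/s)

γ = 1/√(1 - 0.835²) = 1.8174
mc² = 2.8 × (3×10⁸)² = 2.520×10¹⁷ J
E = γmc² = 1.8174 × 2.520×10¹⁷ = 4.580×10¹⁷ J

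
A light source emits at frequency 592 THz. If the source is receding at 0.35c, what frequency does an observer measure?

β = v/c = 0.35
(1-β)/(1+β) = 0.65/1.35 = 0.4815
Doppler factor = √(0.4815) = 0.6939
f_obs = 592 × 0.6939 = 410.8 THz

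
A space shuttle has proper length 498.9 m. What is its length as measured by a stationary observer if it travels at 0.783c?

Proper length L₀ = 498.9 m
γ = 1/√(1 - 0.783²) = 1.608
L = L₀/γ = 498.9/1.608 = 310.3 m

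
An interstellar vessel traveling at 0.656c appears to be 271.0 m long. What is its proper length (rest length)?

Contracted length L = 271.0 m
γ = 1/√(1 - 0.656²) = 1.325
L₀ = γL = 1.325 × 271.0 = 359.1 m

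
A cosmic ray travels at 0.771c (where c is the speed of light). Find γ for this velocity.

v/c = 0.771, so (v/c)² = 0.594441
1 - (v/c)² = 0.405559
γ = 1/√(0.405559) = 1.570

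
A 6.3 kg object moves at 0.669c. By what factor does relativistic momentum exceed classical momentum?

p_rel = γmv, p_class = mv
Ratio = γ = 1/√(1 - 0.669²) = 1.345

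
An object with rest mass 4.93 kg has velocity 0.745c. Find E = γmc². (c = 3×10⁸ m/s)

γ = 1/√(1 - 0.745²) = 1.4991
mc² = 4.93 × (3×10⁸)² = 4.437×10¹⁷ J
E = γmc² = 1.4991 × 4.437×10¹⁷ = 6.652×10¹⁷ J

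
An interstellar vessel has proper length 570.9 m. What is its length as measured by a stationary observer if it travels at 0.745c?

Proper length L₀ = 570.9 m
γ = 1/√(1 - 0.745²) = 1.4991
L = L₀/γ = 570.9/1.4991 = 380.8 m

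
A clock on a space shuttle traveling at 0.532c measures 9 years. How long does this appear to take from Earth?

Proper time Δt₀ = 9 years
γ = 1/√(1 - 0.532²) = 1.181
Δt = γΔt₀ = 1.181 × 9 = 10.63 years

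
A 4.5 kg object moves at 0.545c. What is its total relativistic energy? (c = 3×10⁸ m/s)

γ = 1/√(1 - 0.545²) = 1.1927
mc² = 4.5 × (3×10⁸)² = 4.050×10¹⁷ J
E = γmc² = 1.1927 × 4.050×10¹⁷ = 4.830×10¹⁷ J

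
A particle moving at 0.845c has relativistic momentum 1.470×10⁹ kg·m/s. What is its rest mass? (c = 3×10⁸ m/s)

γ = 1/√(1 - 0.845²) = 1.870
v = 0.845 × 3×10⁸ = 2.535×10⁸ m/s
m = p/(γv) = 1.470×10⁹/(1.870 × 2.535×10⁸) = 3.101 kg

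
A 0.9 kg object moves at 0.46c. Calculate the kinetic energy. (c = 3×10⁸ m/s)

γ = 1/√(1 - 0.46²) = 1.1262
γ - 1 = 0.1262
KE = (γ-1)mc² = 0.1262 × 0.9 × (3×10⁸)² = 1.022×10¹⁶ J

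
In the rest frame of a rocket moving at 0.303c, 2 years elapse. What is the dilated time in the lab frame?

Proper time Δt₀ = 2 years
γ = 1/√(1 - 0.303²) = 1.0493
Δt = γΔt₀ = 1.0493 × 2 = 2.099 years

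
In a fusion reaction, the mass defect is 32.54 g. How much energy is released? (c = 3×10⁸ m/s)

Convert mass defect: Δm = 32.54 g = 0.03254 kg
E = Δm·c² = 0.03254 × (3×10⁸)²
= 0.03254 × 9×10¹⁶ = 2.929×10¹⁵ J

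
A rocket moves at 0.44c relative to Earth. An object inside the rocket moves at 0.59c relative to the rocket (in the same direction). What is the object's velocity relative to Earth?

u = (u' + v)/(1 + u'v/c²)
Numerator: 0.59 + 0.44 = 1.03
Denominator: 1 + 0.2596 = 1.2596
u = 1.03/1.2596 = 0.8177c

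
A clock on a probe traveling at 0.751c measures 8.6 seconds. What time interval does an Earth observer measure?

Proper time Δt₀ = 8.6 seconds
γ = 1/√(1 - 0.751²) = 1.514
Δt = γΔt₀ = 1.514 × 8.6 = 13.02 seconds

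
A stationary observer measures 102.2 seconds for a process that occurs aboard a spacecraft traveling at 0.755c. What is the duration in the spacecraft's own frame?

Dilated time Δt = 102.2 seconds
γ = 1/√(1 - 0.755²) = 1.525
Δt₀ = Δt/γ = 102.2/1.525 = 67.02 seconds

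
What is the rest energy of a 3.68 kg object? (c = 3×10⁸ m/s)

c² = (3×10⁸)² = 9.000×10¹⁶ m²/s²
E₀ = mc² = 3.68 × 9.000×10¹⁶ = 3.312×10¹⁷ J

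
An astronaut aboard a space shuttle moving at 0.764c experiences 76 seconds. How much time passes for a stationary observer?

Proper time Δt₀ = 76 seconds
γ = 1/√(1 - 0.764²) = 1.550
Δt = γΔt₀ = 1.550 × 76 = 117.8 seconds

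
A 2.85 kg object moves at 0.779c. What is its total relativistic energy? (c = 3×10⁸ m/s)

γ = 1/√(1 - 0.779²) = 1.595
mc² = 2.85 × (3×10⁸)² = 2.565×10¹⁷ J
E = γmc² = 1.595 × 2.565×10¹⁷ = 4.091×10¹⁷ J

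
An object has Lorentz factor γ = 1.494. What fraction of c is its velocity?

From γ = 1/√(1 - v²/c²):
1/γ² = 1/1.494² = 0.4480
v²/c² = 1 - 0.4480 = 0.5520
v/c = √(0.5520) = 0.7430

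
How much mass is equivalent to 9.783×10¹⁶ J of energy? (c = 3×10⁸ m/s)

From E = mc², we get m = E/c²
c² = (3×10⁸)² = 9×10¹⁶ m²/s²
m = 9.783×10¹⁶ / 9×10¹⁶ = 1.087 kg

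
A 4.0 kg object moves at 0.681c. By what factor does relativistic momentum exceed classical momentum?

p_rel = γmv, p_class = mv
Ratio = γ = 1/√(1 - 0.681²) = 1.366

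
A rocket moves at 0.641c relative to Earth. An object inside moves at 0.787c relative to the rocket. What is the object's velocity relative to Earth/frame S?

u = (u' + v)/(1 + u'v/c²)
Numerator: 0.787 + 0.641 = 1.428
Denominator: 1 + 0.504467 = 1.504467
u = 1.428/1.504467 = 0.9492c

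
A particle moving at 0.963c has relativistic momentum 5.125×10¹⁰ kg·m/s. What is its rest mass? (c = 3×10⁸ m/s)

γ = 1/√(1 - 0.963²) = 3.7106
v = 0.963 × 3×10⁸ = 2.889×10⁸ m/s
m = p/(γv) = 5.125×10¹⁰/(3.7106 × 2.889×10⁸) = 47.81 kg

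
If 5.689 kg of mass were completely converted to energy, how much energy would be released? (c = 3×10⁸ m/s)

Using E = mc²:
c² = (3×10⁸)² = 9×10¹⁶ m²/s²
E = 5.689 × 9×10¹⁶ = 5.120×10¹⁷ J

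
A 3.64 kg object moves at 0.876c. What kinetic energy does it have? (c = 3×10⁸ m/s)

γ = 1/√(1 - 0.876²) = 2.0734
γ - 1 = 1.0734
KE = (γ-1)mc² = 1.0734 × 3.64 × (3×10⁸)² = 3.516×10¹⁷ J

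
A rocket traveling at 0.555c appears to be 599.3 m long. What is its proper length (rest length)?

Contracted length L = 599.3 m
γ = 1/√(1 - 0.555²) = 1.202
L₀ = γL = 1.202 × 599.3 = 720.4 m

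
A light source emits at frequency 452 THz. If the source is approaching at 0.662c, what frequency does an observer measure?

β = v/c = 0.662
(1+β)/(1-β) = 1.662/0.338 = 4.917
Doppler factor = √(4.917) = 2.217
f_obs = 452 × 2.217 = 1002 THz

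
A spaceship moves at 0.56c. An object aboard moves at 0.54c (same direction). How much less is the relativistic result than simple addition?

Classical: u' + v = 0.54 + 0.56 = 1.1c
Relativistic: u = (0.54 + 0.56)/(1 + 0.3024) = 1.1/1.3024 = 0.8446c
Difference: 1.1 - 0.8446 = 0.2554c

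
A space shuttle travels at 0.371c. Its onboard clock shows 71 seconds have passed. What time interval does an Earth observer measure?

Proper time Δt₀ = 71 seconds
γ = 1/√(1 - 0.371²) = 1.0769
Δt = γΔt₀ = 1.0769 × 71 = 76.46 seconds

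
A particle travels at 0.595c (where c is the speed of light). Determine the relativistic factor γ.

v/c = 0.595, so (v/c)² = 0.354025
1 - (v/c)² = 0.645975
γ = 1/√(0.645975) = 1.244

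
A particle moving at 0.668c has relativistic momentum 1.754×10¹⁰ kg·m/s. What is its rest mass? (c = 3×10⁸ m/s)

γ = 1/√(1 - 0.668²) = 1.3438
v = 0.668 × 3×10⁸ = 2.004×10⁸ m/s
m = p/(γv) = 1.754×10¹⁰/(1.3438 × 2.004×10⁸) = 65.13 kg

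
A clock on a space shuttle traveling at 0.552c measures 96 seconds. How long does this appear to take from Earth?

Proper time Δt₀ = 96 seconds
γ = 1/√(1 - 0.552²) = 1.199
Δt = γΔt₀ = 1.199 × 96 = 115.1 seconds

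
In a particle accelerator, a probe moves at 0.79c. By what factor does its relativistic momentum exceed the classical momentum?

p_rel = γmv, p_class = mv
Ratio = γ = 1/√(1 - 0.79²)
= 1/√(0.3759) = 1.631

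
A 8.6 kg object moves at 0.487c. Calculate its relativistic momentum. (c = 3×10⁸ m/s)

γ = 1/√(1 - 0.487²) = 1.145
v = 0.487 × 3×10⁸ = 1.461×10⁸ m/s
p = γmv = 1.145 × 8.6 × 1.461×10⁸ = 1.439×10⁹ kg·m/s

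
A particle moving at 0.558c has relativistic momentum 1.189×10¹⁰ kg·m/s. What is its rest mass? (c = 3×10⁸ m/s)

γ = 1/√(1 - 0.558²) = 1.205
v = 0.558 × 3×10⁸ = 1.674×10⁸ m/s
m = p/(γv) = 1.189×10¹⁰/(1.205 × 1.674×10⁸) = 58.94 kg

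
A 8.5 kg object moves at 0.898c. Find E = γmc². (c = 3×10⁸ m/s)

γ = 1/√(1 - 0.898²) = 2.273
mc² = 8.5 × (3×10⁸)² = 7.650×10¹⁷ J
E = γmc² = 2.273 × 7.650×10¹⁷ = 1.739×10¹⁸ J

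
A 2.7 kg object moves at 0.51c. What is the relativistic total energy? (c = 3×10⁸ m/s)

γ = 1/√(1 - 0.51²) = 1.1626
mc² = 2.7 × (3×10⁸)² = 2.430×10¹⁷ J
E = γmc² = 1.1626 × 2.430×10¹⁷ = 2.825×10¹⁷ J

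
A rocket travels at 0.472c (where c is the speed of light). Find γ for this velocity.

v/c = 0.472, so (v/c)² = 0.222784
1 - (v/c)² = 0.777216
γ = 1/√(0.777216) = 1.134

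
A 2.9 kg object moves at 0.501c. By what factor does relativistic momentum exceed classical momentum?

p_rel = γmv, p_class = mv
Ratio = γ = 1/√(1 - 0.501²) = 1.155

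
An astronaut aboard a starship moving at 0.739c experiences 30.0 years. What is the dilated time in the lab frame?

Proper time Δt₀ = 30.0 years
γ = 1/√(1 - 0.739²) = 1.4843
Δt = γΔt₀ = 1.4843 × 30.0 = 44.53 years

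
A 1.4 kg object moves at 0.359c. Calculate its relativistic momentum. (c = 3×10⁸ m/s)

γ = 1/√(1 - 0.359²) = 1.071
v = 0.359 × 3×10⁸ = 1.077×10⁸ m/s
p = γmv = 1.071 × 1.4 × 1.077×10⁸ = 1.615×10⁸ kg·m/s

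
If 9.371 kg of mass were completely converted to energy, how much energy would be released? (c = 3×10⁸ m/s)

Using E = mc²:
c² = (3×10⁸)² = 9×10¹⁶ m²/s²
E = 9.371 × 9×10¹⁶ = 8.434×10¹⁷ J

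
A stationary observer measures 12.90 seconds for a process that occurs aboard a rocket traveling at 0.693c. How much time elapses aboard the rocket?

Dilated time Δt = 12.90 seconds
γ = 1/√(1 - 0.693²) = 1.3871
Δt₀ = Δt/γ = 12.90/1.3871 = 9.300 seconds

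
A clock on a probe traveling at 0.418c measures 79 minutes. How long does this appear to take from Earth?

Proper time Δt₀ = 79 minutes
γ = 1/√(1 - 0.418²) = 1.1008
Δt = γΔt₀ = 1.1008 × 79 = 86.96 minutes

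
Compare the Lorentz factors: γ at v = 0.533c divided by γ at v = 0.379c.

γ₁ = 1/√(1 - 0.533²) = 1.1819
γ₂ = 1/√(1 - 0.379²) = 1.0806
γ₁/γ₂ = 1.1819/1.0806 = 1.094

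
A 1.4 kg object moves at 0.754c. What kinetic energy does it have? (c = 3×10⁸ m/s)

γ = 1/√(1 - 0.754²) = 1.5224
γ - 1 = 0.5224
KE = (γ-1)mc² = 0.5224 × 1.4 × (3×10⁸)² = 6.582×10¹⁶ J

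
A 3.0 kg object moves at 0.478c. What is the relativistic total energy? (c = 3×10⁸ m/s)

γ = 1/√(1 - 0.478²) = 1.1385
mc² = 3.0 × (3×10⁸)² = 2.700×10¹⁷ J
E = γmc² = 1.1385 × 2.700×10¹⁷ = 3.074×10¹⁷ J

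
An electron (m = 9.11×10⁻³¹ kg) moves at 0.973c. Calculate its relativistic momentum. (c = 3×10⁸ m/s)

γ = 1/√(1 - 0.973²) = 4.333
v = 0.973 × 3×10⁸ = 2.919×10⁸ m/s
p = γmv = 4.333 × 9.11×10⁻³¹ × 2.919×10⁸ = 1.152×10⁻²¹ kg·m/s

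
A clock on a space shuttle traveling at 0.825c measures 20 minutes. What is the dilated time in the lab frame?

Proper time Δt₀ = 20 minutes
γ = 1/√(1 - 0.825²) = 1.7695
Δt = γΔt₀ = 1.7695 × 20 = 35.39 minutes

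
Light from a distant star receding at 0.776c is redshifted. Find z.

β = 0.776
(1+β)/(1-β) = 1.776/0.224 = 7.929
√(7.929) = 2.816
z = 2.816 - 1 = 1.816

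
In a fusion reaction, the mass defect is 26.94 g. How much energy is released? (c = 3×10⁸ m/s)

Convert mass defect: Δm = 26.94 g = 0.02694 kg
E = Δm·c² = 0.02694 × (3×10⁸)²
= 0.02694 × 9×10¹⁶ = 2.425×10¹⁵ J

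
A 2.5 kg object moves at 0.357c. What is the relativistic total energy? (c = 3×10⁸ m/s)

γ = 1/√(1 - 0.357²) = 1.0705
mc² = 2.5 × (3×10⁸)² = 2.250×10¹⁷ J
E = γmc² = 1.0705 × 2.250×10¹⁷ = 2.409×10¹⁷ J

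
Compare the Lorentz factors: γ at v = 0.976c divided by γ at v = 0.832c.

γ₁ = 1/√(1 - 0.976²) = 4.5920
γ₂ = 1/√(1 - 0.832²) = 1.8025
γ₁/γ₂ = 4.5920/1.8025 = 2.548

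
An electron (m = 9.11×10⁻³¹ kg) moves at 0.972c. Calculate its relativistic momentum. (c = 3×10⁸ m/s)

γ = 1/√(1 - 0.972²) = 4.256
v = 0.972 × 3×10⁸ = 2.916×10⁸ m/s
p = γmv = 4.256 × 9.11×10⁻³¹ × 2.916×10⁸ = 1.131×10⁻²¹ kg·m/s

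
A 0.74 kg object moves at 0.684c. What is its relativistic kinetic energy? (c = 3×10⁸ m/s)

γ = 1/√(1 - 0.684²) = 1.3708
γ - 1 = 0.3708
KE = (γ-1)mc² = 0.3708 × 0.74 × (3×10⁸)² = 2.470×10¹⁶ J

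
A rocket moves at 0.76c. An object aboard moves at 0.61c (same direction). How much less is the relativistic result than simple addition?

Classical: u' + v = 0.61 + 0.76 = 1.37c
Relativistic: u = (0.61 + 0.76)/(1 + 0.4636) = 1.37/1.4636 = 0.9360c
Difference: 1.37 - 0.9360 = 0.4340c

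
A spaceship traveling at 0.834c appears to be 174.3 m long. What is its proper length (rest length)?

Contracted length L = 174.3 m
γ = 1/√(1 - 0.834²) = 1.8124
L₀ = γL = 1.8124 × 174.3 = 315.9 m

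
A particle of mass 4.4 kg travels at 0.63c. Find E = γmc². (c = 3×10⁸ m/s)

γ = 1/√(1 - 0.63²) = 1.2877
mc² = 4.4 × (3×10⁸)² = 3.960×10¹⁷ J
E = γmc² = 1.2877 × 3.960×10¹⁷ = 5.099×10¹⁷ J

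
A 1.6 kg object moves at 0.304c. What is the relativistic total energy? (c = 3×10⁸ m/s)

γ = 1/√(1 - 0.304²) = 1.050
mc² = 1.6 × (3×10⁸)² = 1.440×10¹⁷ J
E = γmc² = 1.050 × 1.440×10¹⁷ = 1.512×10¹⁷ J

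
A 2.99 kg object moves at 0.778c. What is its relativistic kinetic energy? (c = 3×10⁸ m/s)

γ = 1/√(1 - 0.778²) = 1.5917
γ - 1 = 0.5917
KE = (γ-1)mc² = 0.5917 × 2.99 × (3×10⁸)² = 1.592×10¹⁷ J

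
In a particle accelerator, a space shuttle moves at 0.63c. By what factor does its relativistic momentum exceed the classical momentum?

p_rel = γmv, p_class = mv
Ratio = γ = 1/√(1 - 0.63²)
= 1/√(0.6031) = 1.288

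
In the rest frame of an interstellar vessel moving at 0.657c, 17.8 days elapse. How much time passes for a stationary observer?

Proper time Δt₀ = 17.8 days
γ = 1/√(1 - 0.657²) = 1.3265
Δt = γΔt₀ = 1.3265 × 17.8 = 23.61 days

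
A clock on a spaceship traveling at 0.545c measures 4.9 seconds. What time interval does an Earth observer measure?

Proper time Δt₀ = 4.9 seconds
γ = 1/√(1 - 0.545²) = 1.1927
Δt = γΔt₀ = 1.1927 × 4.9 = 5.844 seconds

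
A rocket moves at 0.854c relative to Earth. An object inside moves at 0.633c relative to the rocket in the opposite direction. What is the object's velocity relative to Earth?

Object's velocity in rocket frame is u' = -0.633c
u = (u' + v)/(1 + u'v/c²) = (v - 0.633)/(1 - 0.633·v/c²)
Numerator: 0.854 - 0.633 = 0.221
Denominator: 1 - 0.540582 = 0.459418
u = 0.221/0.459418 = 0.4810c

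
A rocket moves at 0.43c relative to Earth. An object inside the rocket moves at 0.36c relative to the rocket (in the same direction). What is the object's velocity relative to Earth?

u = (u' + v)/(1 + u'v/c²)
Numerator: 0.36 + 0.43 = 0.79
Denominator: 1 + 0.1548 = 1.1548
u = 0.79/1.1548 = 0.6841c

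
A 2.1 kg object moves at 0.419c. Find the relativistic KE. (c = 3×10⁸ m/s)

γ = 1/√(1 - 0.419²) = 1.1013
γ - 1 = 0.1013
KE = (γ-1)mc² = 0.1013 × 2.1 × (3×10⁸)² = 1.915×10¹⁶ J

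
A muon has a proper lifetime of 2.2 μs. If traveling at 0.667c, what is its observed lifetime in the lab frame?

Proper lifetime τ₀ = 2.2 μs
γ = 1/√(1 - 0.667²) = 1.3422
τ = γτ₀ = 1.3422 × 2.2 μs = 2.953 μs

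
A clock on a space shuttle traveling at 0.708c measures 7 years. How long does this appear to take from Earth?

Proper time Δt₀ = 7 years
γ = 1/√(1 - 0.708²) = 1.416
Δt = γΔt₀ = 1.416 × 7 = 9.912 years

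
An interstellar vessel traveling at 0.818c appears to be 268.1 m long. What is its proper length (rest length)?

Contracted length L = 268.1 m
γ = 1/√(1 - 0.818²) = 1.7385
L₀ = γL = 1.7385 × 268.1 = 466.1 m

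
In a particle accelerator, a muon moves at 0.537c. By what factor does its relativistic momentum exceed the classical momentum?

p_rel = γmv, p_class = mv
Ratio = γ = 1/√(1 - 0.537²)
= 1/√(0.711631) = 1.185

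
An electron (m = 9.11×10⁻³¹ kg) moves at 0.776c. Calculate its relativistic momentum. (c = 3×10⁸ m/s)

γ = 1/√(1 - 0.776²) = 1.58546
v = 0.776 × 3×10⁸ = 2.328×10⁸ m/s
p = γmv = 1.58546 × 9.11×10⁻³¹ × 2.328×10⁸ = 3.362×10⁻²² kg·m/s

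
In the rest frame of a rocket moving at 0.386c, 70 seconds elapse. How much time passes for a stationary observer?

Proper time Δt₀ = 70 seconds
γ = 1/√(1 - 0.386²) = 1.084
Δt = γΔt₀ = 1.084 × 70 = 75.88 seconds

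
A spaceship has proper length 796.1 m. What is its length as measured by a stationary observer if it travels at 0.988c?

Proper length L₀ = 796.1 m
γ = 1/√(1 - 0.988²) = 6.474
L = L₀/γ = 796.1/6.474 = 123.0 m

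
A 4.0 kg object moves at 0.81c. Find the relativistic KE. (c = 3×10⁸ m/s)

γ = 1/√(1 - 0.81²) = 1.7052
γ - 1 = 0.7052
KE = (γ-1)mc² = 0.7052 × 4.0 × (3×10⁸)² = 2.539×10¹⁷ J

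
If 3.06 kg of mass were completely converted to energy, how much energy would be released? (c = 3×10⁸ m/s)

Using E = mc²:
c² = (3×10⁸)² = 9×10¹⁶ m²/s²
E = 3.06 × 9×10¹⁶ = 2.754×10¹⁷ J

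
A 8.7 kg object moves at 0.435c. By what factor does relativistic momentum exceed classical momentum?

p_rel = γmv, p_class = mv
Ratio = γ = 1/√(1 - 0.435²) = 1.111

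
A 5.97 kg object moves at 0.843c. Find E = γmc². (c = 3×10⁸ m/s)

γ = 1/√(1 - 0.843²) = 1.85903
mc² = 5.97 × (3×10⁸)² = 5.373×10¹⁷ J
E = γmc² = 1.85903 × 5.373×10¹⁷ = 9.989×10¹⁷ J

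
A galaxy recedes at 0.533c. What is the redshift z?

β = 0.533
(1+β)/(1-β) = 1.533/0.467 = 3.2827
√(3.2827) = 1.8118
z = 1.8118 - 1 = 0.8118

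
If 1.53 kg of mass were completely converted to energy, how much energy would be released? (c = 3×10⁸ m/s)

Using E = mc²:
c² = (3×10⁸)² = 9×10¹⁶ m²/s²
E = 1.53 × 9×10¹⁶ = 1.377×10¹⁷ J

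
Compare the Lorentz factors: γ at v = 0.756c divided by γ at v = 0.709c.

γ₁ = 1/√(1 - 0.756²) = 1.5277
γ₂ = 1/√(1 - 0.709²) = 1.4180
γ₁/γ₂ = 1.5277/1.4180 = 1.077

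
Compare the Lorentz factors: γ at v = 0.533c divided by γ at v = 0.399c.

γ₁ = 1/√(1 - 0.533²) = 1.1819
γ₂ = 1/√(1 - 0.399²) = 1.0906
γ₁/γ₂ = 1.1819/1.0906 = 1.084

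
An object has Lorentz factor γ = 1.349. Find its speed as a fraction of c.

From γ = 1/√(1 - v²/c²):
1/γ² = 1/1.349² = 0.5495
v²/c² = 1 - 0.5495 = 0.4505
v/c = √(0.4505) = 0.6712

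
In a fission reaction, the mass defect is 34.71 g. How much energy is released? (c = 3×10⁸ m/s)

Convert mass defect: Δm = 34.71 g = 0.03471 kg
E = Δm·c² = 0.03471 × (3×10⁸)²
= 0.03471 × 9×10¹⁶ = 3.124×10¹⁵ J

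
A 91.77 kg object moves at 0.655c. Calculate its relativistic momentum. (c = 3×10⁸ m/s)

γ = 1/√(1 - 0.655²) = 1.323
v = 0.655 × 3×10⁸ = 1.965×10⁸ m/s
p = γmv = 1.323 × 91.77 × 1.965×10⁸ = 2.386×10¹⁰ kg·m/s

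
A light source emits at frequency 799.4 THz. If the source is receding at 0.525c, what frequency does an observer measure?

β = v/c = 0.525
(1-β)/(1+β) = 0.475/1.525 = 0.3115
Doppler factor = √(0.3115) = 0.5581
f_obs = 799.4 × 0.5581 = 446.1 THz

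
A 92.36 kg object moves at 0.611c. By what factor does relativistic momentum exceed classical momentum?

p_rel = γmv, p_class = mv
Ratio = γ = 1/√(1 - 0.611²) = 1.263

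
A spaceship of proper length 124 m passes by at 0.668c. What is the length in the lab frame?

Proper length L₀ = 124 m
γ = 1/√(1 - 0.668²) = 1.3438
L = L₀/γ = 124/1.3438 = 92.28 m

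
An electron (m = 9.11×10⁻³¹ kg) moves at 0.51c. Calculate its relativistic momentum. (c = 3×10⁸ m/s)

γ = 1/√(1 - 0.51²) = 1.1626
v = 0.51 × 3×10⁸ = 1.530×10⁸ m/s
p = γmv = 1.1626 × 9.11×10⁻³¹ × 1.530×10⁸ = 1.620×10⁻²² kg·m/s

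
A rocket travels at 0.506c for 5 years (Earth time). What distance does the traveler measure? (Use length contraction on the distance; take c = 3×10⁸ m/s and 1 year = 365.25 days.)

Earth distance: d = v × t = 0.506c × 5 yr = 2.395×10¹⁶ m
γ = 1.159
d' = d/γ = 2.395×10¹⁶/1.159 = 2.066×10¹⁶ m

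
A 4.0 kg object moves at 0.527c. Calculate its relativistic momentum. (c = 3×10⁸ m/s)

γ = 1/√(1 - 0.527²) = 1.1767
v = 0.527 × 3×10⁸ = 1.581×10⁸ m/s
p = γmv = 1.1767 × 4.0 × 1.581×10⁸ = 7.441×10⁸ kg·m/s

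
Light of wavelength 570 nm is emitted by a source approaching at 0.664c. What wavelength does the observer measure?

β = 0.664
Wavelength Doppler factor = √(0.336/1.664) = √(0.20192) = 0.44936
λ_obs = 570 × 0.44936 = 256.1 nm (blueshift)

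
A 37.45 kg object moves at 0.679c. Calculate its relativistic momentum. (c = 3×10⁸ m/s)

γ = 1/√(1 - 0.679²) = 1.362
v = 0.679 × 3×10⁸ = 2.037×10⁸ m/s
p = γmv = 1.362 × 37.45 × 2.037×10⁸ = 1.039×10¹⁰ kg·m/s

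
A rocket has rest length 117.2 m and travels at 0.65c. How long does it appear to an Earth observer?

Proper length L₀ = 117.2 m
γ = 1/√(1 - 0.65²) = 1.316
L = L₀/γ = 117.2/1.316 = 89.06 m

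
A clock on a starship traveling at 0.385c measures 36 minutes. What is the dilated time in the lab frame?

Proper time Δt₀ = 36 minutes
γ = 1/√(1 - 0.385²) = 1.0835
Δt = γΔt₀ = 1.0835 × 36 = 39.01 minutes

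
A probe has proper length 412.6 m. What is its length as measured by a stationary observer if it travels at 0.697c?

Proper length L₀ = 412.6 m
γ = 1/√(1 - 0.697²) = 1.3946
L = L₀/γ = 412.6/1.3946 = 295.9 m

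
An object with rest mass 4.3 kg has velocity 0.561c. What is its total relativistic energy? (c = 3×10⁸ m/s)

γ = 1/√(1 - 0.561²) = 1.208
mc² = 4.3 × (3×10⁸)² = 3.870×10¹⁷ J
E = γmc² = 1.208 × 3.870×10¹⁷ = 4.675×10¹⁷ J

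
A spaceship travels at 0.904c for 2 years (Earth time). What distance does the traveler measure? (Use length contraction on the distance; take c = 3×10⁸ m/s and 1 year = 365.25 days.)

Earth distance: d = v × t = 0.904c × 2 yr = 1.7117×10¹⁶ m
γ = 2.3390
d' = d/γ = 1.7117×10¹⁶/2.3390 = 7.318×10¹⁵ m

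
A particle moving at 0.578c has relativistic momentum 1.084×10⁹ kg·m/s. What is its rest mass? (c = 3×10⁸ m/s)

γ = 1/√(1 - 0.578²) = 1.22543
v = 0.578 × 3×10⁸ = 1.734×10⁸ m/s
m = p/(γv) = 1.084×10⁹/(1.22543 × 1.734×10⁸) = 5.101 kg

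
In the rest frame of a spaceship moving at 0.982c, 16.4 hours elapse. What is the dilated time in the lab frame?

Proper time Δt₀ = 16.4 hours
γ = 1/√(1 - 0.982²) = 5.2943
Δt = γΔt₀ = 5.2943 × 16.4 = 86.83 hours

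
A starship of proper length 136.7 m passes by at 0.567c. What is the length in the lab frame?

Proper length L₀ = 136.7 m
γ = 1/√(1 - 0.567²) = 1.214
L = L₀/γ = 136.7/1.214 = 112.6 m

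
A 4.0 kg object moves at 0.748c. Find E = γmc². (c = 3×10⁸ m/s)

γ = 1/√(1 - 0.748²) = 1.5067
mc² = 4.0 × (3×10⁸)² = 3.600×10¹⁷ J
E = γmc² = 1.5067 × 3.600×10¹⁷ = 5.424×10¹⁷ J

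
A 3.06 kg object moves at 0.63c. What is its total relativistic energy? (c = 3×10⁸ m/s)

γ = 1/√(1 - 0.63²) = 1.2877
mc² = 3.06 × (3×10⁸)² = 2.754×10¹⁷ J
E = γmc² = 1.2877 × 2.754×10¹⁷ = 3.546×10¹⁷ J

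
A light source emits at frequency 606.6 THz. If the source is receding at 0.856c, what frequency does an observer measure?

β = v/c = 0.856
(1-β)/(1+β) = 0.144/1.856 = 0.077586
Doppler factor = √(0.077586) = 0.27854
f_obs = 606.6 × 0.27854 = 169.0 THz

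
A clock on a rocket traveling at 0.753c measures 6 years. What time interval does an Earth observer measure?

Proper time Δt₀ = 6 years
γ = 1/√(1 - 0.753²) = 1.5197
Δt = γΔt₀ = 1.5197 × 6 = 9.118 years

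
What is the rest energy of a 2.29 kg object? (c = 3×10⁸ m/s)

c² = (3×10⁸)² = 9.000×10¹⁶ m²/s²
E₀ = mc² = 2.29 × 9.000×10¹⁶ = 2.061×10¹⁷ J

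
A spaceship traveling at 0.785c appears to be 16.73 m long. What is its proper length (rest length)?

Contracted length L = 16.73 m
γ = 1/√(1 - 0.785²) = 1.6142
L₀ = γL = 1.6142 × 16.73 = 27.01 m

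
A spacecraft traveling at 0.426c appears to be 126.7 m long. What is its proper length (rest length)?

Contracted length L = 126.7 m
γ = 1/√(1 - 0.426²) = 1.105
L₀ = γL = 1.105 × 126.7 = 140.0 m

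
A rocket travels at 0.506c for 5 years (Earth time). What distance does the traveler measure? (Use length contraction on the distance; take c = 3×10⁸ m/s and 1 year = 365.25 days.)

Earth distance: d = v × t = 0.506c × 5 yr = 2.395×10¹⁶ m
γ = 1.159
d' = d/γ = 2.395×10¹⁶/1.159 = 2.066×10¹⁶ m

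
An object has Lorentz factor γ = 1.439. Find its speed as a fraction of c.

From γ = 1/√(1 - v²/c²):
1/γ² = 1/1.439² = 0.4829
v²/c² = 1 - 0.4829 = 0.5171
v/c = √(0.5171) = 0.7191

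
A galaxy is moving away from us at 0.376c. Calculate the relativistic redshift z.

β = 0.376
(1+β)/(1-β) = 1.376/0.624 = 2.205
√(2.205) = 1.485
z = 1.485 - 1 = 0.4850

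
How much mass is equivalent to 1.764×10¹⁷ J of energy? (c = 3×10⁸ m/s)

From E = mc², we get m = E/c²
c² = (3×10⁸)² = 9×10¹⁶ m²/s²
m = 1.764×10¹⁷ / 9×10¹⁶ = 1.960 kg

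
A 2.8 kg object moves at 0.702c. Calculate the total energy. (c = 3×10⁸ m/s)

γ = 1/√(1 - 0.702²) = 1.404
mc² = 2.8 × (3×10⁸)² = 2.520×10¹⁷ J
E = γmc² = 1.404 × 2.520×10¹⁷ = 3.538×10¹⁷ J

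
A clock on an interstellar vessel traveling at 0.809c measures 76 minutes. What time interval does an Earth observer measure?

Proper time Δt₀ = 76 minutes
γ = 1/√(1 - 0.809²) = 1.701
Δt = γΔt₀ = 1.701 × 76 = 129.3 minutes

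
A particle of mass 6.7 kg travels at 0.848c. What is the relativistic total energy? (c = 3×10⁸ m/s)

γ = 1/√(1 - 0.848²) = 1.887
mc² = 6.7 × (3×10⁸)² = 6.030×10¹⁷ J
E = γmc² = 1.887 × 6.030×10¹⁷ = 1.138×10¹⁸ J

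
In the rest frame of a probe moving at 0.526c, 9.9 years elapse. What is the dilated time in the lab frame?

Proper time Δt₀ = 9.9 years
γ = 1/√(1 - 0.526²) = 1.176
Δt = γΔt₀ = 1.176 × 9.9 = 11.64 years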